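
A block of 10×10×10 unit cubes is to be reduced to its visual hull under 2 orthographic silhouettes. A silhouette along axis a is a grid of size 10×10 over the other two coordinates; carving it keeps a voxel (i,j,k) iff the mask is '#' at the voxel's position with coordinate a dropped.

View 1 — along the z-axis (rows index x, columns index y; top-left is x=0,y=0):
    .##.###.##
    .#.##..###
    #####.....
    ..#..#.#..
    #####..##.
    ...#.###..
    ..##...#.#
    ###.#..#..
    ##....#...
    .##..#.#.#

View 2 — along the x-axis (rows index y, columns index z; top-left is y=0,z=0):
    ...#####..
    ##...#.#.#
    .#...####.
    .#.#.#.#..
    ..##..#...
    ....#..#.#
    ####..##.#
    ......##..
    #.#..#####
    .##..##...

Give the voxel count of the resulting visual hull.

|visual hull| = 209

full grid |V| = 1000
[1] z-view keeps 49 columns → grid now 490
[2] x-view keeps 45 columns → grid now 209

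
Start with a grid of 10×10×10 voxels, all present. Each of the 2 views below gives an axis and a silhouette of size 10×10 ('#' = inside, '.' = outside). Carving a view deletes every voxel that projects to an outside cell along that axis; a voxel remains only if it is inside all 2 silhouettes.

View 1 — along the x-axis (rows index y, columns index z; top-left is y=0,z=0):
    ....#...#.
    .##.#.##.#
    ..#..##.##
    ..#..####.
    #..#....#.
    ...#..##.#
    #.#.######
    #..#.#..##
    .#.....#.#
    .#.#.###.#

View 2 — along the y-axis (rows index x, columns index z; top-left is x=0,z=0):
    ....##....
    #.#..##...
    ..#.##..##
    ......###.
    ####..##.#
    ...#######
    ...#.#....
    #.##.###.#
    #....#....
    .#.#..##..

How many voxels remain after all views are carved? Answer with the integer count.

|visual hull| = 210

full grid |V| = 1000
after view 1 [x-axis, 47 of 100 cells solid] → remaining = 470
after view 2 [y-axis, 43 of 100 cells solid] → remaining = 210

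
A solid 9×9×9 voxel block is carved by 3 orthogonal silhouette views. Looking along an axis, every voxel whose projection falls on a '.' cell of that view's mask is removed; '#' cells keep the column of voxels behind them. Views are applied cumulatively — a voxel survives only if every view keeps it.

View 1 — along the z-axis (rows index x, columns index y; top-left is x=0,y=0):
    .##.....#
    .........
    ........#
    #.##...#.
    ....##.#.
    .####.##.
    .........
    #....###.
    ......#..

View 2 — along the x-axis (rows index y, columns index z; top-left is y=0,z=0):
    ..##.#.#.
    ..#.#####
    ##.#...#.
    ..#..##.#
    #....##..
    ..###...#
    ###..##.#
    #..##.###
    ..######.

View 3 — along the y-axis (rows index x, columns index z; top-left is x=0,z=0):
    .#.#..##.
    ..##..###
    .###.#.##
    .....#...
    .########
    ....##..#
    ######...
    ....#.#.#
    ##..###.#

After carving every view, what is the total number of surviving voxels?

start: 9×9×9 = 729 voxels
  1. axis=2 (XY plane), |mask|=22  ⇒  voxels=198
  2. axis=0 (YZ plane), |mask|=43  ⇒  voxels=108
  3. axis=1 (XZ plane), |mask|=42  ⇒  voxels=47

remaining voxels: 47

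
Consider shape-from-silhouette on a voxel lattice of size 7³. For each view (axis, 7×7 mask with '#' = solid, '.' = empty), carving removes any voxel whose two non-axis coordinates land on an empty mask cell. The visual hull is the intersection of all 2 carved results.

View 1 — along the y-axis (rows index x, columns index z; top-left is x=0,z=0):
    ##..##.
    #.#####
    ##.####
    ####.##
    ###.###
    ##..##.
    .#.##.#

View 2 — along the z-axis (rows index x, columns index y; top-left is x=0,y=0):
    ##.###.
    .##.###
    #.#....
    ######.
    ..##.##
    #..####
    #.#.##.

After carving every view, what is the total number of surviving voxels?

full grid |V| = 343
step 1: project along y, AND mask (36/49) → |grid| = 252
step 2: project along z, AND mask (31/49) → |grid| = 158

voxel count = 158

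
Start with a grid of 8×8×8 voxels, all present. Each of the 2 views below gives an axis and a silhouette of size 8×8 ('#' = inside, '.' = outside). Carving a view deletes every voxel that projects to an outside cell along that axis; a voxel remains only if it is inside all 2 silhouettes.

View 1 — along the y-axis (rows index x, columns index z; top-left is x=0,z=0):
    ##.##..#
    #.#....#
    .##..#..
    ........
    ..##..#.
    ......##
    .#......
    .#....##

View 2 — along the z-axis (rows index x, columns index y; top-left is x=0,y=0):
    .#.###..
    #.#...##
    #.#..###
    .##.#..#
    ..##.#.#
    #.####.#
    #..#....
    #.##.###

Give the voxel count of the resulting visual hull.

remaining voxels: 91

initial block: 8^3 = 512
step 1: project along y, AND mask (20/64) → |grid| = 160
step 2: project along z, AND mask (35/64) → |grid| = 91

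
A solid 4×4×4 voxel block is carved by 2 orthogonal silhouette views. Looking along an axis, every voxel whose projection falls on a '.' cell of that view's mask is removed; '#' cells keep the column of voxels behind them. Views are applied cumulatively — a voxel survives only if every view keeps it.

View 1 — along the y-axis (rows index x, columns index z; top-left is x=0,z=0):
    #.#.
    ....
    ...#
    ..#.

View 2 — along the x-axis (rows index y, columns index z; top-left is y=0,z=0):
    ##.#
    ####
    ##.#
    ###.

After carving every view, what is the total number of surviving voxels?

remaining voxels: 11

before carving: 64 voxels (4×4×4)
  1. axis=1 (XZ plane), |mask|=4  ⇒  voxels=16
  2. axis=0 (YZ plane), |mask|=13  ⇒  voxels=11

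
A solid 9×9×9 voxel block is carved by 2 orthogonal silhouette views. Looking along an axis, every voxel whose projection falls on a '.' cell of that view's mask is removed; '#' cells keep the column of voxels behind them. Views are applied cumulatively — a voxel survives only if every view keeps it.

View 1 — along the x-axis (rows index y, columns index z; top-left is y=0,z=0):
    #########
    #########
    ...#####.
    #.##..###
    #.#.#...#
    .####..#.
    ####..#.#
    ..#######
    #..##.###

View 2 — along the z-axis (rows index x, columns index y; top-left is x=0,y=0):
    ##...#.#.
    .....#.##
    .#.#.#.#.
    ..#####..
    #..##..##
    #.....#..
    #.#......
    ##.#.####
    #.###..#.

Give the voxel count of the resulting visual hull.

start: 9×9×9 = 729 voxels
  1. axis=0 (YZ plane), |mask|=57  ⇒  voxels=513
  2. axis=2 (XY plane), |mask|=37  ⇒  voxels=241

241 voxels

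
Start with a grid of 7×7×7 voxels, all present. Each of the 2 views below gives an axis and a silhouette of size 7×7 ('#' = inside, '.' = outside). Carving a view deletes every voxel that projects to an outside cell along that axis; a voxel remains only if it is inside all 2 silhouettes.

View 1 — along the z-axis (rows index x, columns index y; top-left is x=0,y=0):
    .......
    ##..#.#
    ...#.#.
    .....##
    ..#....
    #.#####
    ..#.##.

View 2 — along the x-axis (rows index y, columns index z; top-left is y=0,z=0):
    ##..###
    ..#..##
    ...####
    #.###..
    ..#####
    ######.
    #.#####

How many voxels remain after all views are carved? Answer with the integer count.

full grid |V| = 343
  1. axis=2 (XY plane), |mask|=18  ⇒  voxels=126
  2. axis=0 (YZ plane), |mask|=33  ⇒  voxels=90

|visual hull| = 90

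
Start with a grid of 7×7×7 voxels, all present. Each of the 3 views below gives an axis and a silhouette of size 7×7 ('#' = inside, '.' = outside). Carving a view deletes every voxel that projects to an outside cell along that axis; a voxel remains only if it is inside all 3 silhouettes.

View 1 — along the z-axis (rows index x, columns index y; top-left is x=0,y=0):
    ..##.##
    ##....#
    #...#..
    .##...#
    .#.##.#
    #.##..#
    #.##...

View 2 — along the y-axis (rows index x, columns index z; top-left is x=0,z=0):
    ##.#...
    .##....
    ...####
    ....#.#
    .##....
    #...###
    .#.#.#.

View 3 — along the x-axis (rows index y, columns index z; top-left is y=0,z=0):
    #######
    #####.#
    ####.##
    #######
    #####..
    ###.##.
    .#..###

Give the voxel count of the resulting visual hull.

before carving: 343 voxels (7×7×7)
V1 z: intersect with XY mask (23 set) -- 161 left
V2 y: intersect with XZ mask (20 set) -- 65 left
V3 x: intersect with YZ mask (40 set) -- 55 left

|visual hull| = 55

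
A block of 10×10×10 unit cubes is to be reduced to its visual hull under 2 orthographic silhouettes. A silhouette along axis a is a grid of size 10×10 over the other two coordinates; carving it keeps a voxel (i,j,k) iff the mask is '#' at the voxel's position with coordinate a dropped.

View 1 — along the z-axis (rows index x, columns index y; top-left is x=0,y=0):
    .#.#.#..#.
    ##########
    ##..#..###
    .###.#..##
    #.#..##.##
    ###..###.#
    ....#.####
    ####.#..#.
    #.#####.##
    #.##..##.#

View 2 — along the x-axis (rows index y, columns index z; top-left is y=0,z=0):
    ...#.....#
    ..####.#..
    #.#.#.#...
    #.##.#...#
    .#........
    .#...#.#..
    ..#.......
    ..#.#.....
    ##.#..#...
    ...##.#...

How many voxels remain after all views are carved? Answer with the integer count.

remaining voxels: 199

full grid |V| = 1000
[1] z-view keeps 64 columns → grid now 640
[2] x-view keeps 30 columns → grid now 199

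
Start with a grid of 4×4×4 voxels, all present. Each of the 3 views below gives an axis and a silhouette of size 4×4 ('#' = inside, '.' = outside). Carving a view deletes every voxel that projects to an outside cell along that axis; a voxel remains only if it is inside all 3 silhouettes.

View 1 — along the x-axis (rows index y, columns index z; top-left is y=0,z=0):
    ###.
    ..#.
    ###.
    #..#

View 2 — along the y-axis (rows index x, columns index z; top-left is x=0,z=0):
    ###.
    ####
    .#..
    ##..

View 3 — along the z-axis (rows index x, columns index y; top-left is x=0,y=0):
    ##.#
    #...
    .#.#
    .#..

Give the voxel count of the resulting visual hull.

|visual hull| = 8

before carving: 64 voxels (4×4×4)
step 1: project along x, AND mask (9/16) → |grid| = 36
step 2: project along y, AND mask (10/16) → |grid| = 24
step 3: project along z, AND mask (7/16) → |grid| = 8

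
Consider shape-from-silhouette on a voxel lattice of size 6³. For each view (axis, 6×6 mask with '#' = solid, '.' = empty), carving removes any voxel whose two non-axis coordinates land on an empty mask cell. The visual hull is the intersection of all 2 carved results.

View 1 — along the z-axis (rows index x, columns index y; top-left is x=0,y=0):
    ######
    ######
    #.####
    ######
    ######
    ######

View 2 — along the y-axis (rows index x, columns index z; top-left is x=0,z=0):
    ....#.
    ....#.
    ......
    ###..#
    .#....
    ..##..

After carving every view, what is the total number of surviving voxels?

54 voxels

full grid |V| = 216
  1. axis=2 (XY plane), |mask|=35  ⇒  voxels=210
  2. axis=1 (XZ plane), |mask|=9  ⇒  voxels=54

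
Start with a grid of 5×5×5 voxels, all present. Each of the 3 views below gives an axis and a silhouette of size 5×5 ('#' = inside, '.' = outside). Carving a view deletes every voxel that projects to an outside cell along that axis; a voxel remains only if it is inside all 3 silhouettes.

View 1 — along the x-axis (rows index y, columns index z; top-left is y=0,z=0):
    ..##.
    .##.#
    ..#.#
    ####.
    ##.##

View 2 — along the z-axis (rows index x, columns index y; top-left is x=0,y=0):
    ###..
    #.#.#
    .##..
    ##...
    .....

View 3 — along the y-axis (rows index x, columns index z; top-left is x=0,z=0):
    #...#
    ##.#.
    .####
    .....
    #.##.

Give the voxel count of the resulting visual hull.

remaining voxels: 11

initial block: 5^3 = 125
step 1: project along x, AND mask (15/25) → |grid| = 75
step 2: project along z, AND mask (10/25) → |grid| = 25
step 3: project along y, AND mask (12/25) → |grid| = 11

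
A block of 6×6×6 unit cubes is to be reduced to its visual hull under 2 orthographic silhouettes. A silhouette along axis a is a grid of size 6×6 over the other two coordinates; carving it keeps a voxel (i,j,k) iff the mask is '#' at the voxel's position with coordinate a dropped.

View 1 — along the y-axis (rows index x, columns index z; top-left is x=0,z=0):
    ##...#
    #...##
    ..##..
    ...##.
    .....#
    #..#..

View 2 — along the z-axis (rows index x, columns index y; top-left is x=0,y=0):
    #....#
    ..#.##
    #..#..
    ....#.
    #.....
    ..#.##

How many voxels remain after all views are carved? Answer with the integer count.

remaining voxels: 28

initial block: 6^3 = 216
[1] y-view keeps 13 columns → grid now 78
[2] z-view keeps 12 columns → grid now 28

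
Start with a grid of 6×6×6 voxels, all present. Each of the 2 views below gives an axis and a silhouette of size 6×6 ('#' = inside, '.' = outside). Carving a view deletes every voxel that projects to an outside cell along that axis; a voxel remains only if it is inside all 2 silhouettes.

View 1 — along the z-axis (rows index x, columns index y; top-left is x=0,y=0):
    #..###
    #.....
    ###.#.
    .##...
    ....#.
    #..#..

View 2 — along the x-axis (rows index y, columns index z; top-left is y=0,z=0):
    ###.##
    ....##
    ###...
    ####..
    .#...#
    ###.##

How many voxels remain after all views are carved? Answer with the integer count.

before carving: 216 voxels (6×6×6)
step 1: project along z, AND mask (14/36) → |grid| = 84
step 2: project along x, AND mask (21/36) → |grid| = 49

49 voxels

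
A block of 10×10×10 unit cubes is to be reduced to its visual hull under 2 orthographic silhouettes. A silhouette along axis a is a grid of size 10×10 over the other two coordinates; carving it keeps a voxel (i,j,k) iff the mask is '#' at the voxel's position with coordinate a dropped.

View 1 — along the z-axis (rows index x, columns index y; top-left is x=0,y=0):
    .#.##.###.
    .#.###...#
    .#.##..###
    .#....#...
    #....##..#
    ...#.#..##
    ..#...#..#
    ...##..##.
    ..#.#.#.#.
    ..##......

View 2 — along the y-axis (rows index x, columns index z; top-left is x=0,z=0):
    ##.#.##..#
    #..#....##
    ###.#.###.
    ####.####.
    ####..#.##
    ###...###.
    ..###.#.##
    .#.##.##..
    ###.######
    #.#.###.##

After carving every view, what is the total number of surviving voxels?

voxel count = 254

full grid |V| = 1000
V1 z: intersect with XY mask (40 set) -- 400 left
V2 y: intersect with XZ mask (65 set) -- 254 left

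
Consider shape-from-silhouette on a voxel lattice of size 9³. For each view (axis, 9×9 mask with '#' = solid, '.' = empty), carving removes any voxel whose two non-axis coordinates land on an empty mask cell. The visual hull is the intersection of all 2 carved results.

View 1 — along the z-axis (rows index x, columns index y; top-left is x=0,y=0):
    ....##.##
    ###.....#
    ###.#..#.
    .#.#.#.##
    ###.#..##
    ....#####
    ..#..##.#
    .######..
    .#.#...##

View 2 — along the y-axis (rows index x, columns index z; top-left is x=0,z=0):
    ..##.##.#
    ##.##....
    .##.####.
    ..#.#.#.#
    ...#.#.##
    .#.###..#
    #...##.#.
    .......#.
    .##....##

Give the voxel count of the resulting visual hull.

voxel count = 173

before carving: 729 voxels (9×9×9)
  1. axis=2 (XY plane), |mask|=43  ⇒  voxels=387
  2. axis=1 (XZ plane), |mask|=37  ⇒  voxels=173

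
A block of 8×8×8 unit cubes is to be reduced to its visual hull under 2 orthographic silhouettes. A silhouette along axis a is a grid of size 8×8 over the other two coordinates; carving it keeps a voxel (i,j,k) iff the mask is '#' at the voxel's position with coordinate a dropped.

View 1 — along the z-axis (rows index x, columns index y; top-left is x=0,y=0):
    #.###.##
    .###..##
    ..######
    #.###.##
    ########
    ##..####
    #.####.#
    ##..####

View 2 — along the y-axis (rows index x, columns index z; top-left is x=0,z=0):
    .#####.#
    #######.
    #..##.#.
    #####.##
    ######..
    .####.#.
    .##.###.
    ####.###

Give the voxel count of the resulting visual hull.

remaining voxels: 287

start: 8×8×8 = 512 voxels
step 1: project along z, AND mask (49/64) → |grid| = 392
step 2: project along y, AND mask (47/64) → |grid| = 287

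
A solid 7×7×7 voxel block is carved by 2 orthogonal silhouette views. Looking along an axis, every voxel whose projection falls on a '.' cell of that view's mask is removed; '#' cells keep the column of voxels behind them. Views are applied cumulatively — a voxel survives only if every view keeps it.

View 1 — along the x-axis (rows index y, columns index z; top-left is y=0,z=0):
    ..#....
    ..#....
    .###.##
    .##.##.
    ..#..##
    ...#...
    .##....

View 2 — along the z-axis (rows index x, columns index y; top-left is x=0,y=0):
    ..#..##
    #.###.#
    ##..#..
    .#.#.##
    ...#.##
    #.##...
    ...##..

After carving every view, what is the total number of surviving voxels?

60 voxels

before carving: 343 voxels (7×7×7)
  1. axis=0 (YZ plane), |mask|=17  ⇒  voxels=119
  2. axis=2 (XY plane), |mask|=23  ⇒  voxels=60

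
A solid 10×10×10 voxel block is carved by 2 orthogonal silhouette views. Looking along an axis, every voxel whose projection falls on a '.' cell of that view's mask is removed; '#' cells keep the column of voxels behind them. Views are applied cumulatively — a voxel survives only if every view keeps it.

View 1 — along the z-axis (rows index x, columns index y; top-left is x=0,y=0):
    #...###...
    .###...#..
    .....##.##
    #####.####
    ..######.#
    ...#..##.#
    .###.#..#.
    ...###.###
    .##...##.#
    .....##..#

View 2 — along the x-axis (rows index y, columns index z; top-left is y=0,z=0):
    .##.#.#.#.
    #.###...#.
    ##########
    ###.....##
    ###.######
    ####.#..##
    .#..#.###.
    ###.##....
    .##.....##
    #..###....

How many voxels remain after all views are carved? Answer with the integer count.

297 voxels

full grid |V| = 1000
carve view 1 (along z, XY-mask fill 51/100): 510 voxels remain
carve view 2 (along x, YZ-mask fill 59/100): 297 voxels remain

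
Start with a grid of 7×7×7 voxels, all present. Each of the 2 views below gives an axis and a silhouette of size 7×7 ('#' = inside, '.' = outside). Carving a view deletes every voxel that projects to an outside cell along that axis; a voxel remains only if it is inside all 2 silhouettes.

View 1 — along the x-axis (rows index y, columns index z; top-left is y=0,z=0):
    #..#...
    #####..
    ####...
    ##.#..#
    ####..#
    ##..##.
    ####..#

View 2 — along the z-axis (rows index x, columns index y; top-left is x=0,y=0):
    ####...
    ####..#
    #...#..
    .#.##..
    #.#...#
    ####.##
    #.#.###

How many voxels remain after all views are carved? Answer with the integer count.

111 voxels

initial block: 7^3 = 343
carve view 1 (along x, YZ-mask fill 29/49): 203 voxels remain
carve view 2 (along z, XY-mask fill 28/49): 111 voxels remain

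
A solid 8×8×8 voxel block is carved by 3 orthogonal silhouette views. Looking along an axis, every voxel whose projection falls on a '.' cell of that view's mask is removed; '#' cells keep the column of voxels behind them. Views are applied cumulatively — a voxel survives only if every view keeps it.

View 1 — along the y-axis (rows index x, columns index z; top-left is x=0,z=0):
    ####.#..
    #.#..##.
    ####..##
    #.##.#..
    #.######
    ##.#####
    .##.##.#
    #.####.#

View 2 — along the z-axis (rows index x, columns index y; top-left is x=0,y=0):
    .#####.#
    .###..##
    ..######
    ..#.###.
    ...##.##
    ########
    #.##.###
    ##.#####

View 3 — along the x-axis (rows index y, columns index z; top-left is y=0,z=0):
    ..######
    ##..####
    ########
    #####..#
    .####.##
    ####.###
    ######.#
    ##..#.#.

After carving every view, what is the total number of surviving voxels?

start: 8×8×8 = 512 voxels
carve view 1 (along y, XZ-mask fill 44/64): 352 voxels remain
carve view 2 (along z, XY-mask fill 46/64): 258 voxels remain
carve view 3 (along x, YZ-mask fill 50/64): 198 voxels remain

voxel count = 198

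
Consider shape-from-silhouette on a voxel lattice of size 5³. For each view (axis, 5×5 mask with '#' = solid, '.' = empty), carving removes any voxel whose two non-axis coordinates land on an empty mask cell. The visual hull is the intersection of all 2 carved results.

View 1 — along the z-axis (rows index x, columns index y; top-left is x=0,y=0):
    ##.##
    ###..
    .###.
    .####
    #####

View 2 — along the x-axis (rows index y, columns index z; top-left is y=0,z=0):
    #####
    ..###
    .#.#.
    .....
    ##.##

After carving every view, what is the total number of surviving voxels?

50 voxels

before carving: 125 voxels (5×5×5)
step 1: project along z, AND mask (19/25) → |grid| = 95
step 2: project along x, AND mask (14/25) → |grid| = 50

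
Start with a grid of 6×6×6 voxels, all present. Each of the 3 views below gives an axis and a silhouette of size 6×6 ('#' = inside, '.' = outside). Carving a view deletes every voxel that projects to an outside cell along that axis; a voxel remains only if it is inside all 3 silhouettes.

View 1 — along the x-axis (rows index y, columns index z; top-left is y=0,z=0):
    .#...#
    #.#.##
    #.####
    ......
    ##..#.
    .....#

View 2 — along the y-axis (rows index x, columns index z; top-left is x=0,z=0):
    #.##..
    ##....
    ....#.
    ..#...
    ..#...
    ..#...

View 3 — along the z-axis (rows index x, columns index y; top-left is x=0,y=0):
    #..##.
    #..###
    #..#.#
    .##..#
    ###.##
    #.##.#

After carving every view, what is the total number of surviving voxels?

9 voxels

start: 6×6×6 = 216 voxels
  1. axis=0 (YZ plane), |mask|=15  ⇒  voxels=90
  2. axis=1 (XZ plane), |mask|=9  ⇒  voxels=20
  3. axis=2 (XY plane), |mask|=22  ⇒  voxels=9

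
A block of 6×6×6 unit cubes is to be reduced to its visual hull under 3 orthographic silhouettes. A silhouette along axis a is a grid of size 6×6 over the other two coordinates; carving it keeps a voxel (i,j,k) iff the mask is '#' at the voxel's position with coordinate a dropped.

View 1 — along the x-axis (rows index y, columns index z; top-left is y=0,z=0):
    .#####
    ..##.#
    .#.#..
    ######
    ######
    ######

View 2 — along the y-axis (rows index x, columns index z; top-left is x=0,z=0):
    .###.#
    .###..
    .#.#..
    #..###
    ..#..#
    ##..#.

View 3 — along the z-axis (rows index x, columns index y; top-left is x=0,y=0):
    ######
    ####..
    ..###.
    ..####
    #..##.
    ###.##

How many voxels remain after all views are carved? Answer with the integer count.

|visual hull| = 65

before carving: 216 voxels (6×6×6)
  1. axis=0 (YZ plane), |mask|=28  ⇒  voxels=168
  2. axis=1 (XZ plane), |mask|=18  ⇒  voxels=88
  3. axis=2 (XY plane), |mask|=25  ⇒  voxels=65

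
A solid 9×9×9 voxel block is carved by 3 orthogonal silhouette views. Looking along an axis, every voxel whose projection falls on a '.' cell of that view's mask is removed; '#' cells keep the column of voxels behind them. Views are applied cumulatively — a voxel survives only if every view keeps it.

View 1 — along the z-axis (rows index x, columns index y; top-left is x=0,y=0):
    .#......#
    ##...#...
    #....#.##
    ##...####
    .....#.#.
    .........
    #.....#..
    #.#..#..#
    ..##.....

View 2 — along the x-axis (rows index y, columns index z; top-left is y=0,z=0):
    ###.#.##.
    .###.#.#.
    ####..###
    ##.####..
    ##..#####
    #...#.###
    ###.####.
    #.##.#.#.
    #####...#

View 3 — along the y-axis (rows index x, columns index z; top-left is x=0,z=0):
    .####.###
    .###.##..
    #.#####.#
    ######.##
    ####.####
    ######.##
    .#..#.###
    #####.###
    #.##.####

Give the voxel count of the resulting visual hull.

|visual hull| = 116

start: 9×9×9 = 729 voxels
after view 1 [z-axis, 25 of 81 cells solid] → remaining = 225
after view 2 [x-axis, 54 of 81 cells solid] → remaining = 143
after view 3 [y-axis, 63 of 81 cells solid] → remaining = 116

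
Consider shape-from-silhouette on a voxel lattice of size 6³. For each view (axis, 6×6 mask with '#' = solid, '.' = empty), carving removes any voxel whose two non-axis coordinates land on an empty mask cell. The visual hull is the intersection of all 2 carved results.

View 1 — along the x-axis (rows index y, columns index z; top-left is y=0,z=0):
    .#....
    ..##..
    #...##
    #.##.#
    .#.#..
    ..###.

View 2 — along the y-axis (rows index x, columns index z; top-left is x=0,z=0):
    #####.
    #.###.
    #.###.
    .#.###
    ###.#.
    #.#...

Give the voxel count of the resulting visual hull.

voxel count = 59

before carving: 216 voxels (6×6×6)
  1. axis=0 (YZ plane), |mask|=15  ⇒  voxels=90
  2. axis=1 (XZ plane), |mask|=23  ⇒  voxels=59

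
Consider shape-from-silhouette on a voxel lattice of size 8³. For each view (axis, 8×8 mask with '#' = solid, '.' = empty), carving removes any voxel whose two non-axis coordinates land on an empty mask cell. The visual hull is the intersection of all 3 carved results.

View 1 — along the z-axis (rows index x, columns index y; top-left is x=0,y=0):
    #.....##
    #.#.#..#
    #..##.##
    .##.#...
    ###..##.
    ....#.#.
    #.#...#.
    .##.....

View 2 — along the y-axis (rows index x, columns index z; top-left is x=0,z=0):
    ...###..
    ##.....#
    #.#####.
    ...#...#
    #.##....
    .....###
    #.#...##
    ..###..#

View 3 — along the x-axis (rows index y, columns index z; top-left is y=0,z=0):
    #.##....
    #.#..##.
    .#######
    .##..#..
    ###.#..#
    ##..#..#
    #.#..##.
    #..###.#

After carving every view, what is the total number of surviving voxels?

voxel count = 58

before carving: 512 voxels (8×8×8)
  1. axis=2 (XY plane), |mask|=27  ⇒  voxels=216
  2. axis=1 (XZ plane), |mask|=28  ⇒  voxels=98
  3. axis=0 (YZ plane), |mask|=35  ⇒  voxels=58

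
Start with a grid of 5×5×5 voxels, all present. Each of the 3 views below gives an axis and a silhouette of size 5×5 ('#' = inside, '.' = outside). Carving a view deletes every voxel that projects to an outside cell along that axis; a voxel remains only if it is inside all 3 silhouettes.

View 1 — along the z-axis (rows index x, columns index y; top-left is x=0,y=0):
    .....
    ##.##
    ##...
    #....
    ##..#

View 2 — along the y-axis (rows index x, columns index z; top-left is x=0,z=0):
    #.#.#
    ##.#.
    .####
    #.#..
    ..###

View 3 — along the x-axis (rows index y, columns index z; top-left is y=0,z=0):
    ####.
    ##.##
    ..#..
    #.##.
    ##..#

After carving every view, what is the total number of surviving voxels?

start: 5×5×5 = 125 voxels
step 1: project along z, AND mask (10/25) → |grid| = 50
step 2: project along y, AND mask (15/25) → |grid| = 31
step 3: project along x, AND mask (15/25) → |grid| = 23

voxel count = 23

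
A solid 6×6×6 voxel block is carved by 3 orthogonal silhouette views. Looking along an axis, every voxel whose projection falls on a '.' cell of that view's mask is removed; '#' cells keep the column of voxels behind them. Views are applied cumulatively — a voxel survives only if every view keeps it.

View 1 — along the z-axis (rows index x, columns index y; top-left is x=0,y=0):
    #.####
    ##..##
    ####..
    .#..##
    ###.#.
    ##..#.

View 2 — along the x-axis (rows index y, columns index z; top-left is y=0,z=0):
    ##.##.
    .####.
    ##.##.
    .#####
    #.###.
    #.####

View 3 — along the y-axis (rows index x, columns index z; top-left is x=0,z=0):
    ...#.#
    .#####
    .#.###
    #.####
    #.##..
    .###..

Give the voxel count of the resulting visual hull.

62 voxels

before carving: 216 voxels (6×6×6)
[1] z-view keeps 23 columns → grid now 138
[2] x-view keeps 26 columns → grid now 97
[3] y-view keeps 22 columns → grid now 62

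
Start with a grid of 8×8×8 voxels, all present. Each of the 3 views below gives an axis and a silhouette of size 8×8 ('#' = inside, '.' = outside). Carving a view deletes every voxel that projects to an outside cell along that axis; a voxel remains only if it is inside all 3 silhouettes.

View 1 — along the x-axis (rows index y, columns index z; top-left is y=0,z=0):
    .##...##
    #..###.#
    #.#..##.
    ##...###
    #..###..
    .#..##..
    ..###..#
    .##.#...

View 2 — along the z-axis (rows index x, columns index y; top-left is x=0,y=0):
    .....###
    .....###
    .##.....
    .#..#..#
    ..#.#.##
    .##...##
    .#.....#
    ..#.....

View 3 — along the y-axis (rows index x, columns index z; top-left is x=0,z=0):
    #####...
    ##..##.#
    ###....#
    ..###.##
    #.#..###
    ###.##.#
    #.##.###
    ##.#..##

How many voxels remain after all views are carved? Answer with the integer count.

|visual hull| = 55

before carving: 512 voxels (8×8×8)
  1. axis=0 (YZ plane), |mask|=32  ⇒  voxels=256
  2. axis=2 (XY plane), |mask|=22  ⇒  voxels=84
  3. axis=1 (XZ plane), |mask|=41  ⇒  voxels=55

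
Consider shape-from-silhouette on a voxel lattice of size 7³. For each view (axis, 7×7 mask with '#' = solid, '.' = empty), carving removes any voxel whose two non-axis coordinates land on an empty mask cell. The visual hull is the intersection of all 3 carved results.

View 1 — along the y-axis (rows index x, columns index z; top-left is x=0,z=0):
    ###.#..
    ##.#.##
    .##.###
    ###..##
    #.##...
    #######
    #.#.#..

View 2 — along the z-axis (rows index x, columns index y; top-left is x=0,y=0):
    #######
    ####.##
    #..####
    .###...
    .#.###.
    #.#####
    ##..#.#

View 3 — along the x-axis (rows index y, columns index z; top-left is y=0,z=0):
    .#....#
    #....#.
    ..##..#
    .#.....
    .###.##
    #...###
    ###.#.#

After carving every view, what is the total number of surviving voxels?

start: 7×7×7 = 343 voxels
V1 y: intersect with XZ mask (32 set) -- 224 left
V2 z: intersect with XY mask (35 set) -- 164 left
V3 x: intersect with YZ mask (22 set) -- 73 left

73 voxels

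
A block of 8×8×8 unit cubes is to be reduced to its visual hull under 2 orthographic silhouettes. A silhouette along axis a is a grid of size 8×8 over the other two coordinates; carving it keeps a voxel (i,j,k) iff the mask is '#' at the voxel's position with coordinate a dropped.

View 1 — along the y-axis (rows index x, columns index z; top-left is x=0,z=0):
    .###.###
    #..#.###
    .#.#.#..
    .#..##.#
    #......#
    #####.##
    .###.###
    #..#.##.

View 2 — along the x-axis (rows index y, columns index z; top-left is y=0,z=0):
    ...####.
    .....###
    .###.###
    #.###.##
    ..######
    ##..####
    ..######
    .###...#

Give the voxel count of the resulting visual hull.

start: 8×8×8 = 512 voxels
[1] y-view keeps 37 columns → grid now 296
[2] x-view keeps 41 columns → grid now 197

|visual hull| = 197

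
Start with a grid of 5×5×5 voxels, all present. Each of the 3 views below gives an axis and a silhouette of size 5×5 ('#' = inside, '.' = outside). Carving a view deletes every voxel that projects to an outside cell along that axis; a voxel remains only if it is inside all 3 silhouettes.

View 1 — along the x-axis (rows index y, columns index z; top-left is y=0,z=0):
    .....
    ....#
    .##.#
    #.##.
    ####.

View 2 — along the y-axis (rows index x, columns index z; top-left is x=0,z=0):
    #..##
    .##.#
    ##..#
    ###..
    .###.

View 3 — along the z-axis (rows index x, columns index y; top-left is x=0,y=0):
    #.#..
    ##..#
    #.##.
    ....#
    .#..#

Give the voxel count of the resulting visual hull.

start: 5×5×5 = 125 voxels
carve view 1 (along x, YZ-mask fill 11/25): 55 voxels remain
carve view 2 (along y, XZ-mask fill 15/25): 33 voxels remain
carve view 3 (along z, XY-mask fill 11/25): 13 voxels remain

13 voxels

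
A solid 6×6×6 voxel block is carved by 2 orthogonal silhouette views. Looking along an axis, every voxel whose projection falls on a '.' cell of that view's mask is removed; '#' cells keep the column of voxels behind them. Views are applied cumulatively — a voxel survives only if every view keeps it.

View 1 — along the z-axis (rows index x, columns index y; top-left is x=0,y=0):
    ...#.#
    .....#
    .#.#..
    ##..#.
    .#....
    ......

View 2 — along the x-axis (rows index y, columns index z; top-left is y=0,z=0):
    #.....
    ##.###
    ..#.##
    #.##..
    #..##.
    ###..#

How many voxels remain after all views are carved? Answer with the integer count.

start: 6×6×6 = 216 voxels
[1] z-view keeps 9 columns → grid now 54
[2] x-view keeps 19 columns → grid now 33

|visual hull| = 33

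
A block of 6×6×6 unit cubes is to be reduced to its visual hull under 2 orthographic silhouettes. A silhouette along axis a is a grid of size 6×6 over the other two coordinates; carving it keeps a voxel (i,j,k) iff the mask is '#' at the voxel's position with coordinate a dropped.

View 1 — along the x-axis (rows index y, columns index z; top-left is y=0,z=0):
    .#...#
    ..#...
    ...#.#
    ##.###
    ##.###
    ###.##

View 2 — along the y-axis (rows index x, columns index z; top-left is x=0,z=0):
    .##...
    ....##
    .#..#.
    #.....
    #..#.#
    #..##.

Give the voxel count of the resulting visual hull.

|visual hull| = 44

before carving: 216 voxels (6×6×6)
  1. axis=0 (YZ plane), |mask|=20  ⇒  voxels=120
  2. axis=1 (XZ plane), |mask|=13  ⇒  voxels=44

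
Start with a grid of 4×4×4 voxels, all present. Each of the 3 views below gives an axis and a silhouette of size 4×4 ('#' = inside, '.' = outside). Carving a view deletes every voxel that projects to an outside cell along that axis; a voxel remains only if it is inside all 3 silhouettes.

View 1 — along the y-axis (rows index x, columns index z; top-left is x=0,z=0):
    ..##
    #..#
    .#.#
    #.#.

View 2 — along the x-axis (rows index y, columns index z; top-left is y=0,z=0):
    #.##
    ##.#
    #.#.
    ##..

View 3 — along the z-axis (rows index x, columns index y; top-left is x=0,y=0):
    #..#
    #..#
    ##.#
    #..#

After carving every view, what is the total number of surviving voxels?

voxel count = 12

start: 4×4×4 = 64 voxels
  1. axis=1 (XZ plane), |mask|=8  ⇒  voxels=32
  2. axis=0 (YZ plane), |mask|=10  ⇒  voxels=20
  3. axis=2 (XY plane), |mask|=9  ⇒  voxels=12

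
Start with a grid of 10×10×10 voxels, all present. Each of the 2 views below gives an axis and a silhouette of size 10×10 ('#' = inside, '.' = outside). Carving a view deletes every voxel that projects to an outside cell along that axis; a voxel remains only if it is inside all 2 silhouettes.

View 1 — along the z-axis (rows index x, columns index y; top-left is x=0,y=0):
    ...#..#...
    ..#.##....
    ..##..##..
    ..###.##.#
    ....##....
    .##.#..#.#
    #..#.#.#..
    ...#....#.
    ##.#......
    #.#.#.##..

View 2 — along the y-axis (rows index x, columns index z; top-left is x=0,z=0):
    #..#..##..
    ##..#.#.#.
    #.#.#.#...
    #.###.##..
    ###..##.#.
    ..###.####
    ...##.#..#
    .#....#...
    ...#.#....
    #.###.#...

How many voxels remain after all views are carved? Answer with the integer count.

173 voxels

start: 10×10×10 = 1000 voxels
  1. axis=2 (XY plane), |mask|=36  ⇒  voxels=360
  2. axis=1 (XZ plane), |mask|=45  ⇒  voxels=173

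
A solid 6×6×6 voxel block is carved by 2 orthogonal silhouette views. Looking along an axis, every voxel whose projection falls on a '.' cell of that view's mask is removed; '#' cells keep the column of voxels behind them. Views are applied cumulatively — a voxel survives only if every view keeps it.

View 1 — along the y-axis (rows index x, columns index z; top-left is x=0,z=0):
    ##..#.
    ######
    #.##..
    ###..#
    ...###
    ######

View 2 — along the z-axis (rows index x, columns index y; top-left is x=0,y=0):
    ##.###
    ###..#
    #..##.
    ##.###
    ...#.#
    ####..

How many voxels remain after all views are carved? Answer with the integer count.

start: 6×6×6 = 216 voxels
carve view 1 (along y, XZ-mask fill 25/36): 150 voxels remain
carve view 2 (along z, XY-mask fill 23/36): 98 voxels remain

voxel count = 98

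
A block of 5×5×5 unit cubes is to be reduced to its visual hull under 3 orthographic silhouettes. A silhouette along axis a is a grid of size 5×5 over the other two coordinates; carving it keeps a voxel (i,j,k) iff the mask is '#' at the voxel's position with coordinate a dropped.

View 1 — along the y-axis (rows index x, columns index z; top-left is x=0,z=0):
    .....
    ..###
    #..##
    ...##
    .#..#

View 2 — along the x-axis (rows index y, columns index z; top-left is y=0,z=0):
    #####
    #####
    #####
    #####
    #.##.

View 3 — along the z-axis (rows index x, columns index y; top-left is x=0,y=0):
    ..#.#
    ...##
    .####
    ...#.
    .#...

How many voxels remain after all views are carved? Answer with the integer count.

start: 5×5×5 = 125 voxels
[1] y-view keeps 10 columns → grid now 50
[2] x-view keeps 23 columns → grid now 45
[3] z-view keeps 10 columns → grid now 20

|visual hull| = 20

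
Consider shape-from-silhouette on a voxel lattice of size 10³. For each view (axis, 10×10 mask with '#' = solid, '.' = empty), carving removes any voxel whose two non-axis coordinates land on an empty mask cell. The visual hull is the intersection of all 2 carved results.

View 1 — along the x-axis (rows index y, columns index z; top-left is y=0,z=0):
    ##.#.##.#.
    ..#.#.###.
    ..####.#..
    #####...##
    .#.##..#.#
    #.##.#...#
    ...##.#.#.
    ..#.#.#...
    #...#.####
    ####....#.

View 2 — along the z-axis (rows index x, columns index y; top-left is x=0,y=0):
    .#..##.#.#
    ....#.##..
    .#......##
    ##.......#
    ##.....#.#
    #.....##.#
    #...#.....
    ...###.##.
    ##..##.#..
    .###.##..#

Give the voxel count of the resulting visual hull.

initial block: 10^3 = 1000
carve view 1 (along x, YZ-mask fill 51/100): 510 voxels remain
carve view 2 (along z, XY-mask fill 40/100): 196 voxels remain

voxel count = 196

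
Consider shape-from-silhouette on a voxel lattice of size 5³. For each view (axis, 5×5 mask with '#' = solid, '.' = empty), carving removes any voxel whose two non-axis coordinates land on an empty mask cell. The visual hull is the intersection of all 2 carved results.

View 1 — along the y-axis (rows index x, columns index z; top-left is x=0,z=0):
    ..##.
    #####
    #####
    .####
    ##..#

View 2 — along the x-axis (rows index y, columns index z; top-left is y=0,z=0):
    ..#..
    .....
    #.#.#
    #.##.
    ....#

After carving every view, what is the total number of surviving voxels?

initial block: 5^3 = 125
V1 y: intersect with XZ mask (19 set) -- 95 left
V2 x: intersect with YZ mask (8 set) -- 30 left

30 voxels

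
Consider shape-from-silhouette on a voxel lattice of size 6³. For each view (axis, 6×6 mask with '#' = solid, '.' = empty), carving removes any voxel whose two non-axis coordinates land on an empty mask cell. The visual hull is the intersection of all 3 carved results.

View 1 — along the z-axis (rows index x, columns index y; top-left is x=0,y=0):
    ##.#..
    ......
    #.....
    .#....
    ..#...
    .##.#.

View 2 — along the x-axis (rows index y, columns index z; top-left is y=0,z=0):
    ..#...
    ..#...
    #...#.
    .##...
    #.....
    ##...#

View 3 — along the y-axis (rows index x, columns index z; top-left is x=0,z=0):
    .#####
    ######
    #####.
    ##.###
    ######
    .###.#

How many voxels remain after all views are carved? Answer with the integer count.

remaining voxels: 8

start: 6×6×6 = 216 voxels
  1. axis=2 (XY plane), |mask|=9  ⇒  voxels=54
  2. axis=0 (YZ plane), |mask|=10  ⇒  voxels=12
  3. axis=1 (XZ plane), |mask|=31  ⇒  voxels=8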